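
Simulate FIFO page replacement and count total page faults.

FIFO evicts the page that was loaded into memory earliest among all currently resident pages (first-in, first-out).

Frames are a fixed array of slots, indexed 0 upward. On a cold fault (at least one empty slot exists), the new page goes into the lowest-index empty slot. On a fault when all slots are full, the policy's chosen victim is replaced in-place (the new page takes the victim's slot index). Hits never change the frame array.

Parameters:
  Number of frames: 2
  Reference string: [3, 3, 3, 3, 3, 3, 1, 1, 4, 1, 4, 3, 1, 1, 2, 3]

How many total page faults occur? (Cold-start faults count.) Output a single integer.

Step 0: ref 3 → FAULT, frames=[3,-]
Step 1: ref 3 → HIT, frames=[3,-]
Step 2: ref 3 → HIT, frames=[3,-]
Step 3: ref 3 → HIT, frames=[3,-]
Step 4: ref 3 → HIT, frames=[3,-]
Step 5: ref 3 → HIT, frames=[3,-]
Step 6: ref 1 → FAULT, frames=[3,1]
Step 7: ref 1 → HIT, frames=[3,1]
Step 8: ref 4 → FAULT (evict 3), frames=[4,1]
Step 9: ref 1 → HIT, frames=[4,1]
Step 10: ref 4 → HIT, frames=[4,1]
Step 11: ref 3 → FAULT (evict 1), frames=[4,3]
Step 12: ref 1 → FAULT (evict 4), frames=[1,3]
Step 13: ref 1 → HIT, frames=[1,3]
Step 14: ref 2 → FAULT (evict 3), frames=[1,2]
Step 15: ref 3 → FAULT (evict 1), frames=[3,2]
Total faults: 7

Answer: 7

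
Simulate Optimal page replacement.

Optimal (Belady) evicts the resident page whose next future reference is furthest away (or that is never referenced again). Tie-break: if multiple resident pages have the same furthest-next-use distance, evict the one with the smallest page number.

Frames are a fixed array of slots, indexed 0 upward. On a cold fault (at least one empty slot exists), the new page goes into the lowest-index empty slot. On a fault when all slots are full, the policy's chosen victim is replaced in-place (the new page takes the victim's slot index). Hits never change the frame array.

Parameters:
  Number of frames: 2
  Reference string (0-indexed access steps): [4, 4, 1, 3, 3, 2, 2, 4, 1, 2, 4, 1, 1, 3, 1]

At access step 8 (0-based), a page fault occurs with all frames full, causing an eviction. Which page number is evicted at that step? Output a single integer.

Step 0: ref 4 -> FAULT, frames=[4,-]
Step 1: ref 4 -> HIT, frames=[4,-]
Step 2: ref 1 -> FAULT, frames=[4,1]
Step 3: ref 3 -> FAULT, evict 1, frames=[4,3]
Step 4: ref 3 -> HIT, frames=[4,3]
Step 5: ref 2 -> FAULT, evict 3, frames=[4,2]
Step 6: ref 2 -> HIT, frames=[4,2]
Step 7: ref 4 -> HIT, frames=[4,2]
Step 8: ref 1 -> FAULT, evict 4, frames=[1,2]
At step 8: evicted page 4

Answer: 4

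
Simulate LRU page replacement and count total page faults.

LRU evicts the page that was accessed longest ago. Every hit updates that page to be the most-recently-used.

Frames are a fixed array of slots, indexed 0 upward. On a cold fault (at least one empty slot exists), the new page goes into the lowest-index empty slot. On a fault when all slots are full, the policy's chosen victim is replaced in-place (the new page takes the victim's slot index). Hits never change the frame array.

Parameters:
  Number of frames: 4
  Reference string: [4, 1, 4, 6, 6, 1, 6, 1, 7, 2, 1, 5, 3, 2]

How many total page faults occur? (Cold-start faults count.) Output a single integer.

Step 0: ref 4 → FAULT, frames=[4,-,-,-]
Step 1: ref 1 → FAULT, frames=[4,1,-,-]
Step 2: ref 4 → HIT, frames=[4,1,-,-]
Step 3: ref 6 → FAULT, frames=[4,1,6,-]
Step 4: ref 6 → HIT, frames=[4,1,6,-]
Step 5: ref 1 → HIT, frames=[4,1,6,-]
Step 6: ref 6 → HIT, frames=[4,1,6,-]
Step 7: ref 1 → HIT, frames=[4,1,6,-]
Step 8: ref 7 → FAULT, frames=[4,1,6,7]
Step 9: ref 2 → FAULT (evict 4), frames=[2,1,6,7]
Step 10: ref 1 → HIT, frames=[2,1,6,7]
Step 11: ref 5 → FAULT (evict 6), frames=[2,1,5,7]
Step 12: ref 3 → FAULT (evict 7), frames=[2,1,5,3]
Step 13: ref 2 → HIT, frames=[2,1,5,3]
Total faults: 7

Answer: 7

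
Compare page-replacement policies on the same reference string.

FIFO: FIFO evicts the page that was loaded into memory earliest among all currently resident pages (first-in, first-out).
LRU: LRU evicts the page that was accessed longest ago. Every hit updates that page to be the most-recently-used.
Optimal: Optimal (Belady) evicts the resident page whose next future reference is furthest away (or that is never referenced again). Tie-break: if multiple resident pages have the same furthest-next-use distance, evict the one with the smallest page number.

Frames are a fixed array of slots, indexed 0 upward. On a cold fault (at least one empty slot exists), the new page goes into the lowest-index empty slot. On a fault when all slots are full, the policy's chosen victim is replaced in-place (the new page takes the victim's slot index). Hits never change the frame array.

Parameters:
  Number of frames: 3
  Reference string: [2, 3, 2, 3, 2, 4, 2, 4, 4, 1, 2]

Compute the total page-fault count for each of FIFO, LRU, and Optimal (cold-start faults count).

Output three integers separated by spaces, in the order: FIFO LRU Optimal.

Answer: 5 4 4

Derivation:
--- FIFO ---
  step 0: ref 2 -> FAULT, frames=[2,-,-] (faults so far: 1)
  step 1: ref 3 -> FAULT, frames=[2,3,-] (faults so far: 2)
  step 2: ref 2 -> HIT, frames=[2,3,-] (faults so far: 2)
  step 3: ref 3 -> HIT, frames=[2,3,-] (faults so far: 2)
  step 4: ref 2 -> HIT, frames=[2,3,-] (faults so far: 2)
  step 5: ref 4 -> FAULT, frames=[2,3,4] (faults so far: 3)
  step 6: ref 2 -> HIT, frames=[2,3,4] (faults so far: 3)
  step 7: ref 4 -> HIT, frames=[2,3,4] (faults so far: 3)
  step 8: ref 4 -> HIT, frames=[2,3,4] (faults so far: 3)
  step 9: ref 1 -> FAULT, evict 2, frames=[1,3,4] (faults so far: 4)
  step 10: ref 2 -> FAULT, evict 3, frames=[1,2,4] (faults so far: 5)
  FIFO total faults: 5
--- LRU ---
  step 0: ref 2 -> FAULT, frames=[2,-,-] (faults so far: 1)
  step 1: ref 3 -> FAULT, frames=[2,3,-] (faults so far: 2)
  step 2: ref 2 -> HIT, frames=[2,3,-] (faults so far: 2)
  step 3: ref 3 -> HIT, frames=[2,3,-] (faults so far: 2)
  step 4: ref 2 -> HIT, frames=[2,3,-] (faults so far: 2)
  step 5: ref 4 -> FAULT, frames=[2,3,4] (faults so far: 3)
  step 6: ref 2 -> HIT, frames=[2,3,4] (faults so far: 3)
  step 7: ref 4 -> HIT, frames=[2,3,4] (faults so far: 3)
  step 8: ref 4 -> HIT, frames=[2,3,4] (faults so far: 3)
  step 9: ref 1 -> FAULT, evict 3, frames=[2,1,4] (faults so far: 4)
  step 10: ref 2 -> HIT, frames=[2,1,4] (faults so far: 4)
  LRU total faults: 4
--- Optimal ---
  step 0: ref 2 -> FAULT, frames=[2,-,-] (faults so far: 1)
  step 1: ref 3 -> FAULT, frames=[2,3,-] (faults so far: 2)
  step 2: ref 2 -> HIT, frames=[2,3,-] (faults so far: 2)
  step 3: ref 3 -> HIT, frames=[2,3,-] (faults so far: 2)
  step 4: ref 2 -> HIT, frames=[2,3,-] (faults so far: 2)
  step 5: ref 4 -> FAULT, frames=[2,3,4] (faults so far: 3)
  step 6: ref 2 -> HIT, frames=[2,3,4] (faults so far: 3)
  step 7: ref 4 -> HIT, frames=[2,3,4] (faults so far: 3)
  step 8: ref 4 -> HIT, frames=[2,3,4] (faults so far: 3)
  step 9: ref 1 -> FAULT, evict 3, frames=[2,1,4] (faults so far: 4)
  step 10: ref 2 -> HIT, frames=[2,1,4] (faults so far: 4)
  Optimal total faults: 4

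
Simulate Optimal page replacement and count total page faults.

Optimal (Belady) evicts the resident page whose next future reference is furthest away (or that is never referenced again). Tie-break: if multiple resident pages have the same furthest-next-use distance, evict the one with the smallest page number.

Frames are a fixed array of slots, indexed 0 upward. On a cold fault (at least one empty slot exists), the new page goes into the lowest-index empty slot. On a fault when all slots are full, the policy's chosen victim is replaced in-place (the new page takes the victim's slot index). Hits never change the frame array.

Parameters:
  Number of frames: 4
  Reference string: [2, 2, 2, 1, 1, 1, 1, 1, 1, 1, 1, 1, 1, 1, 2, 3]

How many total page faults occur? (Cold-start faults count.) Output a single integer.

Step 0: ref 2 → FAULT, frames=[2,-,-,-]
Step 1: ref 2 → HIT, frames=[2,-,-,-]
Step 2: ref 2 → HIT, frames=[2,-,-,-]
Step 3: ref 1 → FAULT, frames=[2,1,-,-]
Step 4: ref 1 → HIT, frames=[2,1,-,-]
Step 5: ref 1 → HIT, frames=[2,1,-,-]
Step 6: ref 1 → HIT, frames=[2,1,-,-]
Step 7: ref 1 → HIT, frames=[2,1,-,-]
Step 8: ref 1 → HIT, frames=[2,1,-,-]
Step 9: ref 1 → HIT, frames=[2,1,-,-]
Step 10: ref 1 → HIT, frames=[2,1,-,-]
Step 11: ref 1 → HIT, frames=[2,1,-,-]
Step 12: ref 1 → HIT, frames=[2,1,-,-]
Step 13: ref 1 → HIT, frames=[2,1,-,-]
Step 14: ref 2 → HIT, frames=[2,1,-,-]
Step 15: ref 3 → FAULT, frames=[2,1,3,-]
Total faults: 3

Answer: 3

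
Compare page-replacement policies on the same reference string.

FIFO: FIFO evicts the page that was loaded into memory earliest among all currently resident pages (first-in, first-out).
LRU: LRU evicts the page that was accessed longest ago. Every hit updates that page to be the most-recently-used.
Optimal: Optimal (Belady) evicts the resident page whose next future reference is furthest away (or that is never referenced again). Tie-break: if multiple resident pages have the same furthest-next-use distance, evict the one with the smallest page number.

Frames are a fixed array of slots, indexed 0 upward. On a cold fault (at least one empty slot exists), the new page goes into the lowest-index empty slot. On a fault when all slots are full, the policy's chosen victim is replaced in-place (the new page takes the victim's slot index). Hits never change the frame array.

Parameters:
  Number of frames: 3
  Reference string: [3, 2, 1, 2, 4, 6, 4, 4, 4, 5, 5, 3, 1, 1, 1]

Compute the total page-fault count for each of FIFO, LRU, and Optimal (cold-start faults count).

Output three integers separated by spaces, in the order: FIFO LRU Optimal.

Answer: 8 8 7

Derivation:
--- FIFO ---
  step 0: ref 3 -> FAULT, frames=[3,-,-] (faults so far: 1)
  step 1: ref 2 -> FAULT, frames=[3,2,-] (faults so far: 2)
  step 2: ref 1 -> FAULT, frames=[3,2,1] (faults so far: 3)
  step 3: ref 2 -> HIT, frames=[3,2,1] (faults so far: 3)
  step 4: ref 4 -> FAULT, evict 3, frames=[4,2,1] (faults so far: 4)
  step 5: ref 6 -> FAULT, evict 2, frames=[4,6,1] (faults so far: 5)
  step 6: ref 4 -> HIT, frames=[4,6,1] (faults so far: 5)
  step 7: ref 4 -> HIT, frames=[4,6,1] (faults so far: 5)
  step 8: ref 4 -> HIT, frames=[4,6,1] (faults so far: 5)
  step 9: ref 5 -> FAULT, evict 1, frames=[4,6,5] (faults so far: 6)
  step 10: ref 5 -> HIT, frames=[4,6,5] (faults so far: 6)
  step 11: ref 3 -> FAULT, evict 4, frames=[3,6,5] (faults so far: 7)
  step 12: ref 1 -> FAULT, evict 6, frames=[3,1,5] (faults so far: 8)
  step 13: ref 1 -> HIT, frames=[3,1,5] (faults so far: 8)
  step 14: ref 1 -> HIT, frames=[3,1,5] (faults so far: 8)
  FIFO total faults: 8
--- LRU ---
  step 0: ref 3 -> FAULT, frames=[3,-,-] (faults so far: 1)
  step 1: ref 2 -> FAULT, frames=[3,2,-] (faults so far: 2)
  step 2: ref 1 -> FAULT, frames=[3,2,1] (faults so far: 3)
  step 3: ref 2 -> HIT, frames=[3,2,1] (faults so far: 3)
  step 4: ref 4 -> FAULT, evict 3, frames=[4,2,1] (faults so far: 4)
  step 5: ref 6 -> FAULT, evict 1, frames=[4,2,6] (faults so far: 5)
  step 6: ref 4 -> HIT, frames=[4,2,6] (faults so far: 5)
  step 7: ref 4 -> HIT, frames=[4,2,6] (faults so far: 5)
  step 8: ref 4 -> HIT, frames=[4,2,6] (faults so far: 5)
  step 9: ref 5 -> FAULT, evict 2, frames=[4,5,6] (faults so far: 6)
  step 10: ref 5 -> HIT, frames=[4,5,6] (faults so far: 6)
  step 11: ref 3 -> FAULT, evict 6, frames=[4,5,3] (faults so far: 7)
  step 12: ref 1 -> FAULT, evict 4, frames=[1,5,3] (faults so far: 8)
  step 13: ref 1 -> HIT, frames=[1,5,3] (faults so far: 8)
  step 14: ref 1 -> HIT, frames=[1,5,3] (faults so far: 8)
  LRU total faults: 8
--- Optimal ---
  step 0: ref 3 -> FAULT, frames=[3,-,-] (faults so far: 1)
  step 1: ref 2 -> FAULT, frames=[3,2,-] (faults so far: 2)
  step 2: ref 1 -> FAULT, frames=[3,2,1] (faults so far: 3)
  step 3: ref 2 -> HIT, frames=[3,2,1] (faults so far: 3)
  step 4: ref 4 -> FAULT, evict 2, frames=[3,4,1] (faults so far: 4)
  step 5: ref 6 -> FAULT, evict 1, frames=[3,4,6] (faults so far: 5)
  step 6: ref 4 -> HIT, frames=[3,4,6] (faults so far: 5)
  step 7: ref 4 -> HIT, frames=[3,4,6] (faults so far: 5)
  step 8: ref 4 -> HIT, frames=[3,4,6] (faults so far: 5)
  step 9: ref 5 -> FAULT, evict 4, frames=[3,5,6] (faults so far: 6)
  step 10: ref 5 -> HIT, frames=[3,5,6] (faults so far: 6)
  step 11: ref 3 -> HIT, frames=[3,5,6] (faults so far: 6)
  step 12: ref 1 -> FAULT, evict 3, frames=[1,5,6] (faults so far: 7)
  step 13: ref 1 -> HIT, frames=[1,5,6] (faults so far: 7)
  step 14: ref 1 -> HIT, frames=[1,5,6] (faults so far: 7)
  Optimal total faults: 7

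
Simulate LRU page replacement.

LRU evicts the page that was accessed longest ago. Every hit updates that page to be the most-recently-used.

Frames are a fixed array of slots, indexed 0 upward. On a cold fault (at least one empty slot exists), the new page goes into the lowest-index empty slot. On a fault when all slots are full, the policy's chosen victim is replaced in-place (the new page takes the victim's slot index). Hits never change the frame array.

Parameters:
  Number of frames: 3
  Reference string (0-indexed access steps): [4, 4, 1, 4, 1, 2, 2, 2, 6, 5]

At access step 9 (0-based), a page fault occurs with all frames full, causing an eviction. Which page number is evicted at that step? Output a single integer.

Step 0: ref 4 -> FAULT, frames=[4,-,-]
Step 1: ref 4 -> HIT, frames=[4,-,-]
Step 2: ref 1 -> FAULT, frames=[4,1,-]
Step 3: ref 4 -> HIT, frames=[4,1,-]
Step 4: ref 1 -> HIT, frames=[4,1,-]
Step 5: ref 2 -> FAULT, frames=[4,1,2]
Step 6: ref 2 -> HIT, frames=[4,1,2]
Step 7: ref 2 -> HIT, frames=[4,1,2]
Step 8: ref 6 -> FAULT, evict 4, frames=[6,1,2]
Step 9: ref 5 -> FAULT, evict 1, frames=[6,5,2]
At step 9: evicted page 1

Answer: 1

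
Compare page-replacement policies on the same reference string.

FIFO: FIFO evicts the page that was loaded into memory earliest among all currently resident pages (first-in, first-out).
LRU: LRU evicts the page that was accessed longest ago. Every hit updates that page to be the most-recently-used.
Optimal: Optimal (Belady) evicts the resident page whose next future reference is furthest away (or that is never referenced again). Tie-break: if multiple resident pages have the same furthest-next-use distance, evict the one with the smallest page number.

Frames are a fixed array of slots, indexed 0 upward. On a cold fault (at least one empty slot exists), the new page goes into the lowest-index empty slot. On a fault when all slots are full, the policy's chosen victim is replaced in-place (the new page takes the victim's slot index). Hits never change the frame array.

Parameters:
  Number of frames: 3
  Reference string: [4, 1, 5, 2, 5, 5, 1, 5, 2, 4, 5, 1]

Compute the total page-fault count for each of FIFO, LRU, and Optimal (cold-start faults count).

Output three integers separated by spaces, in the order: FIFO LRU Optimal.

--- FIFO ---
  step 0: ref 4 -> FAULT, frames=[4,-,-] (faults so far: 1)
  step 1: ref 1 -> FAULT, frames=[4,1,-] (faults so far: 2)
  step 2: ref 5 -> FAULT, frames=[4,1,5] (faults so far: 3)
  step 3: ref 2 -> FAULT, evict 4, frames=[2,1,5] (faults so far: 4)
  step 4: ref 5 -> HIT, frames=[2,1,5] (faults so far: 4)
  step 5: ref 5 -> HIT, frames=[2,1,5] (faults so far: 4)
  step 6: ref 1 -> HIT, frames=[2,1,5] (faults so far: 4)
  step 7: ref 5 -> HIT, frames=[2,1,5] (faults so far: 4)
  step 8: ref 2 -> HIT, frames=[2,1,5] (faults so far: 4)
  step 9: ref 4 -> FAULT, evict 1, frames=[2,4,5] (faults so far: 5)
  step 10: ref 5 -> HIT, frames=[2,4,5] (faults so far: 5)
  step 11: ref 1 -> FAULT, evict 5, frames=[2,4,1] (faults so far: 6)
  FIFO total faults: 6
--- LRU ---
  step 0: ref 4 -> FAULT, frames=[4,-,-] (faults so far: 1)
  step 1: ref 1 -> FAULT, frames=[4,1,-] (faults so far: 2)
  step 2: ref 5 -> FAULT, frames=[4,1,5] (faults so far: 3)
  step 3: ref 2 -> FAULT, evict 4, frames=[2,1,5] (faults so far: 4)
  step 4: ref 5 -> HIT, frames=[2,1,5] (faults so far: 4)
  step 5: ref 5 -> HIT, frames=[2,1,5] (faults so far: 4)
  step 6: ref 1 -> HIT, frames=[2,1,5] (faults so far: 4)
  step 7: ref 5 -> HIT, frames=[2,1,5] (faults so far: 4)
  step 8: ref 2 -> HIT, frames=[2,1,5] (faults so far: 4)
  step 9: ref 4 -> FAULT, evict 1, frames=[2,4,5] (faults so far: 5)
  step 10: ref 5 -> HIT, frames=[2,4,5] (faults so far: 5)
  step 11: ref 1 -> FAULT, evict 2, frames=[1,4,5] (faults so far: 6)
  LRU total faults: 6
--- Optimal ---
  step 0: ref 4 -> FAULT, frames=[4,-,-] (faults so far: 1)
  step 1: ref 1 -> FAULT, frames=[4,1,-] (faults so far: 2)
  step 2: ref 5 -> FAULT, frames=[4,1,5] (faults so far: 3)
  step 3: ref 2 -> FAULT, evict 4, frames=[2,1,5] (faults so far: 4)
  step 4: ref 5 -> HIT, frames=[2,1,5] (faults so far: 4)
  step 5: ref 5 -> HIT, frames=[2,1,5] (faults so far: 4)
  step 6: ref 1 -> HIT, frames=[2,1,5] (faults so far: 4)
  step 7: ref 5 -> HIT, frames=[2,1,5] (faults so far: 4)
  step 8: ref 2 -> HIT, frames=[2,1,5] (faults so far: 4)
  step 9: ref 4 -> FAULT, evict 2, frames=[4,1,5] (faults so far: 5)
  step 10: ref 5 -> HIT, frames=[4,1,5] (faults so far: 5)
  step 11: ref 1 -> HIT, frames=[4,1,5] (faults so far: 5)
  Optimal total faults: 5

Answer: 6 6 5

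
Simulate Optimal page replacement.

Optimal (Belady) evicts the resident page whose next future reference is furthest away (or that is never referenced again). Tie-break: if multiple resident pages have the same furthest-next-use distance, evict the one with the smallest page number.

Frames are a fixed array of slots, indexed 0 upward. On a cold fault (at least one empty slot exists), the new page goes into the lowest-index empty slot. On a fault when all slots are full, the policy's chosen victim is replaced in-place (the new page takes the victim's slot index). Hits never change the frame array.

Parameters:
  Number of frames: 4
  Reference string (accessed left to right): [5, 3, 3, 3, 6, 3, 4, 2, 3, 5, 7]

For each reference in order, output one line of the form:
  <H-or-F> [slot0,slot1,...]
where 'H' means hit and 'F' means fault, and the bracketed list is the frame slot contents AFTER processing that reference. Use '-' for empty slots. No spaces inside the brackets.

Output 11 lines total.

F [5,-,-,-]
F [5,3,-,-]
H [5,3,-,-]
H [5,3,-,-]
F [5,3,6,-]
H [5,3,6,-]
F [5,3,6,4]
F [5,3,6,2]
H [5,3,6,2]
H [5,3,6,2]
F [5,3,6,7]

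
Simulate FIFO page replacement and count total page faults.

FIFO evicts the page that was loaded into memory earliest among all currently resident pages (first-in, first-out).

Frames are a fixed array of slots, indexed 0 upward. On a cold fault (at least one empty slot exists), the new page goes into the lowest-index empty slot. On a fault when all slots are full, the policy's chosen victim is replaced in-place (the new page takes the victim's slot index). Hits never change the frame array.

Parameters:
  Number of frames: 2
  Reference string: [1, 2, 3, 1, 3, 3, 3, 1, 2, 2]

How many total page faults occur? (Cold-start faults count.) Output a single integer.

Step 0: ref 1 → FAULT, frames=[1,-]
Step 1: ref 2 → FAULT, frames=[1,2]
Step 2: ref 3 → FAULT (evict 1), frames=[3,2]
Step 3: ref 1 → FAULT (evict 2), frames=[3,1]
Step 4: ref 3 → HIT, frames=[3,1]
Step 5: ref 3 → HIT, frames=[3,1]
Step 6: ref 3 → HIT, frames=[3,1]
Step 7: ref 1 → HIT, frames=[3,1]
Step 8: ref 2 → FAULT (evict 3), frames=[2,1]
Step 9: ref 2 → HIT, frames=[2,1]
Total faults: 5

Answer: 5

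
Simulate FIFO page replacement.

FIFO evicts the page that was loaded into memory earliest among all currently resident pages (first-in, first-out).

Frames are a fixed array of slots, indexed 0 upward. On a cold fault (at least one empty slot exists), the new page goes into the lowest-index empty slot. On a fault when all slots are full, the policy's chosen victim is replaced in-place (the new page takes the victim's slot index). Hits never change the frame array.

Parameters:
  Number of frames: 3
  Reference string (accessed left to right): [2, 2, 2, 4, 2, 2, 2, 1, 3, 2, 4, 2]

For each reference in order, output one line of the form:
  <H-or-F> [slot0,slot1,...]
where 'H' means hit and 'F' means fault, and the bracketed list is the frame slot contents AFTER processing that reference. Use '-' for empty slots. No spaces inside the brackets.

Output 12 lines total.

F [2,-,-]
H [2,-,-]
H [2,-,-]
F [2,4,-]
H [2,4,-]
H [2,4,-]
H [2,4,-]
F [2,4,1]
F [3,4,1]
F [3,2,1]
F [3,2,4]
H [3,2,4]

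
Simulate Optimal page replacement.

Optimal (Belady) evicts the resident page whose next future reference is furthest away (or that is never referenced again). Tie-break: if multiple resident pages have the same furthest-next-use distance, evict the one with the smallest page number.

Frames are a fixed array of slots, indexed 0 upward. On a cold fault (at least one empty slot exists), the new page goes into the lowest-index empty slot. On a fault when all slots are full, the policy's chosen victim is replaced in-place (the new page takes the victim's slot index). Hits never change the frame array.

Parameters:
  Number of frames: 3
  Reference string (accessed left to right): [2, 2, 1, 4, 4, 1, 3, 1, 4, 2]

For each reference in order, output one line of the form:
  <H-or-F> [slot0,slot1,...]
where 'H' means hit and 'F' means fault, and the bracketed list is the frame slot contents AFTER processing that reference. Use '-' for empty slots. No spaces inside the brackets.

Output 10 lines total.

F [2,-,-]
H [2,-,-]
F [2,1,-]
F [2,1,4]
H [2,1,4]
H [2,1,4]
F [3,1,4]
H [3,1,4]
H [3,1,4]
F [3,2,4]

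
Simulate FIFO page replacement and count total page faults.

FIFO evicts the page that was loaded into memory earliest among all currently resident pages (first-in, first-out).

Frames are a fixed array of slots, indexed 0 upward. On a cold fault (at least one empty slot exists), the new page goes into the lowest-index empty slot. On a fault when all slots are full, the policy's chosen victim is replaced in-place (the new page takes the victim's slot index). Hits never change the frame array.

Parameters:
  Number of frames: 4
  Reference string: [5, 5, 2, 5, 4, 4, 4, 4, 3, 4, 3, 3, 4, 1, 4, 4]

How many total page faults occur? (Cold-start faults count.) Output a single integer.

Step 0: ref 5 → FAULT, frames=[5,-,-,-]
Step 1: ref 5 → HIT, frames=[5,-,-,-]
Step 2: ref 2 → FAULT, frames=[5,2,-,-]
Step 3: ref 5 → HIT, frames=[5,2,-,-]
Step 4: ref 4 → FAULT, frames=[5,2,4,-]
Step 5: ref 4 → HIT, frames=[5,2,4,-]
Step 6: ref 4 → HIT, frames=[5,2,4,-]
Step 7: ref 4 → HIT, frames=[5,2,4,-]
Step 8: ref 3 → FAULT, frames=[5,2,4,3]
Step 9: ref 4 → HIT, frames=[5,2,4,3]
Step 10: ref 3 → HIT, frames=[5,2,4,3]
Step 11: ref 3 → HIT, frames=[5,2,4,3]
Step 12: ref 4 → HIT, frames=[5,2,4,3]
Step 13: ref 1 → FAULT (evict 5), frames=[1,2,4,3]
Step 14: ref 4 → HIT, frames=[1,2,4,3]
Step 15: ref 4 → HIT, frames=[1,2,4,3]
Total faults: 5

Answer: 5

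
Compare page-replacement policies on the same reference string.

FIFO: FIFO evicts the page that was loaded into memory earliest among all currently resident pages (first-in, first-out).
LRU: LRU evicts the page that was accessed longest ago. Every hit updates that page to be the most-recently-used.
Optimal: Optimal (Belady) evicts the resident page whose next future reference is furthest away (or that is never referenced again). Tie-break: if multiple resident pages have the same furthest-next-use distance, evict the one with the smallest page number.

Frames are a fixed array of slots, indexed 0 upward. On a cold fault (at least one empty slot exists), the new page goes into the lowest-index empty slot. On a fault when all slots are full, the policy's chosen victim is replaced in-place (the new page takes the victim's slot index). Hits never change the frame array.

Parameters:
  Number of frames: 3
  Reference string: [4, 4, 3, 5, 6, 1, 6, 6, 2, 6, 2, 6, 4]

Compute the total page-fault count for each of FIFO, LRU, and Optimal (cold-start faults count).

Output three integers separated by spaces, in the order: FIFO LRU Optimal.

--- FIFO ---
  step 0: ref 4 -> FAULT, frames=[4,-,-] (faults so far: 1)
  step 1: ref 4 -> HIT, frames=[4,-,-] (faults so far: 1)
  step 2: ref 3 -> FAULT, frames=[4,3,-] (faults so far: 2)
  step 3: ref 5 -> FAULT, frames=[4,3,5] (faults so far: 3)
  step 4: ref 6 -> FAULT, evict 4, frames=[6,3,5] (faults so far: 4)
  step 5: ref 1 -> FAULT, evict 3, frames=[6,1,5] (faults so far: 5)
  step 6: ref 6 -> HIT, frames=[6,1,5] (faults so far: 5)
  step 7: ref 6 -> HIT, frames=[6,1,5] (faults so far: 5)
  step 8: ref 2 -> FAULT, evict 5, frames=[6,1,2] (faults so far: 6)
  step 9: ref 6 -> HIT, frames=[6,1,2] (faults so far: 6)
  step 10: ref 2 -> HIT, frames=[6,1,2] (faults so far: 6)
  step 11: ref 6 -> HIT, frames=[6,1,2] (faults so far: 6)
  step 12: ref 4 -> FAULT, evict 6, frames=[4,1,2] (faults so far: 7)
  FIFO total faults: 7
--- LRU ---
  step 0: ref 4 -> FAULT, frames=[4,-,-] (faults so far: 1)
  step 1: ref 4 -> HIT, frames=[4,-,-] (faults so far: 1)
  step 2: ref 3 -> FAULT, frames=[4,3,-] (faults so far: 2)
  step 3: ref 5 -> FAULT, frames=[4,3,5] (faults so far: 3)
  step 4: ref 6 -> FAULT, evict 4, frames=[6,3,5] (faults so far: 4)
  step 5: ref 1 -> FAULT, evict 3, frames=[6,1,5] (faults so far: 5)
  step 6: ref 6 -> HIT, frames=[6,1,5] (faults so far: 5)
  step 7: ref 6 -> HIT, frames=[6,1,5] (faults so far: 5)
  step 8: ref 2 -> FAULT, evict 5, frames=[6,1,2] (faults so far: 6)
  step 9: ref 6 -> HIT, frames=[6,1,2] (faults so far: 6)
  step 10: ref 2 -> HIT, frames=[6,1,2] (faults so far: 6)
  step 11: ref 6 -> HIT, frames=[6,1,2] (faults so far: 6)
  step 12: ref 4 -> FAULT, evict 1, frames=[6,4,2] (faults so far: 7)
  LRU total faults: 7
--- Optimal ---
  step 0: ref 4 -> FAULT, frames=[4,-,-] (faults so far: 1)
  step 1: ref 4 -> HIT, frames=[4,-,-] (faults so far: 1)
  step 2: ref 3 -> FAULT, frames=[4,3,-] (faults so far: 2)
  step 3: ref 5 -> FAULT, frames=[4,3,5] (faults so far: 3)
  step 4: ref 6 -> FAULT, evict 3, frames=[4,6,5] (faults so far: 4)
  step 5: ref 1 -> FAULT, evict 5, frames=[4,6,1] (faults so far: 5)
  step 6: ref 6 -> HIT, frames=[4,6,1] (faults so far: 5)
  step 7: ref 6 -> HIT, frames=[4,6,1] (faults so far: 5)
  step 8: ref 2 -> FAULT, evict 1, frames=[4,6,2] (faults so far: 6)
  step 9: ref 6 -> HIT, frames=[4,6,2] (faults so far: 6)
  step 10: ref 2 -> HIT, frames=[4,6,2] (faults so far: 6)
  step 11: ref 6 -> HIT, frames=[4,6,2] (faults so far: 6)
  step 12: ref 4 -> HIT, frames=[4,6,2] (faults so far: 6)
  Optimal total faults: 6

Answer: 7 7 6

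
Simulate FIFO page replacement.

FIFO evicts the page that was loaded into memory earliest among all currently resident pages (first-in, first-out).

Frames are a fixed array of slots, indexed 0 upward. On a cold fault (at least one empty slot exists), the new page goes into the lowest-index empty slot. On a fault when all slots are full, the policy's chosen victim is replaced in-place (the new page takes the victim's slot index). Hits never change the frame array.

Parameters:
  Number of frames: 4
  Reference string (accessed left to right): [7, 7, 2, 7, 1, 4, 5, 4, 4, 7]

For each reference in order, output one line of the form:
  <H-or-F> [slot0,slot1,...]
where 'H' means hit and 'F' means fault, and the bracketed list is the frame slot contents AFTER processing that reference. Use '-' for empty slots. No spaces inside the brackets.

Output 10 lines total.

F [7,-,-,-]
H [7,-,-,-]
F [7,2,-,-]
H [7,2,-,-]
F [7,2,1,-]
F [7,2,1,4]
F [5,2,1,4]
H [5,2,1,4]
H [5,2,1,4]
F [5,7,1,4]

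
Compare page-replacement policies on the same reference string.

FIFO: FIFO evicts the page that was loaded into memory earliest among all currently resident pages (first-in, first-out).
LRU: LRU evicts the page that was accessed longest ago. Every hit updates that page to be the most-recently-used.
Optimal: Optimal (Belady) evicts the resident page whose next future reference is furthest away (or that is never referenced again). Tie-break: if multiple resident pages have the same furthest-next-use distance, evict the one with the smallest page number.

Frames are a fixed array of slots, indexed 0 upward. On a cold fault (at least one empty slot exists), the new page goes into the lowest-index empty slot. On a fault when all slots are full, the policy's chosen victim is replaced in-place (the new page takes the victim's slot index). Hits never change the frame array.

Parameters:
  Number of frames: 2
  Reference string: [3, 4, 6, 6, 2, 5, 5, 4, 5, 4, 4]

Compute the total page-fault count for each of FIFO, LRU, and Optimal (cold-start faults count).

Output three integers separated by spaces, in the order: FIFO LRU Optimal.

--- FIFO ---
  step 0: ref 3 -> FAULT, frames=[3,-] (faults so far: 1)
  step 1: ref 4 -> FAULT, frames=[3,4] (faults so far: 2)
  step 2: ref 6 -> FAULT, evict 3, frames=[6,4] (faults so far: 3)
  step 3: ref 6 -> HIT, frames=[6,4] (faults so far: 3)
  step 4: ref 2 -> FAULT, evict 4, frames=[6,2] (faults so far: 4)
  step 5: ref 5 -> FAULT, evict 6, frames=[5,2] (faults so far: 5)
  step 6: ref 5 -> HIT, frames=[5,2] (faults so far: 5)
  step 7: ref 4 -> FAULT, evict 2, frames=[5,4] (faults so far: 6)
  step 8: ref 5 -> HIT, frames=[5,4] (faults so far: 6)
  step 9: ref 4 -> HIT, frames=[5,4] (faults so far: 6)
  step 10: ref 4 -> HIT, frames=[5,4] (faults so far: 6)
  FIFO total faults: 6
--- LRU ---
  step 0: ref 3 -> FAULT, frames=[3,-] (faults so far: 1)
  step 1: ref 4 -> FAULT, frames=[3,4] (faults so far: 2)
  step 2: ref 6 -> FAULT, evict 3, frames=[6,4] (faults so far: 3)
  step 3: ref 6 -> HIT, frames=[6,4] (faults so far: 3)
  step 4: ref 2 -> FAULT, evict 4, frames=[6,2] (faults so far: 4)
  step 5: ref 5 -> FAULT, evict 6, frames=[5,2] (faults so far: 5)
  step 6: ref 5 -> HIT, frames=[5,2] (faults so far: 5)
  step 7: ref 4 -> FAULT, evict 2, frames=[5,4] (faults so far: 6)
  step 8: ref 5 -> HIT, frames=[5,4] (faults so far: 6)
  step 9: ref 4 -> HIT, frames=[5,4] (faults so far: 6)
  step 10: ref 4 -> HIT, frames=[5,4] (faults so far: 6)
  LRU total faults: 6
--- Optimal ---
  step 0: ref 3 -> FAULT, frames=[3,-] (faults so far: 1)
  step 1: ref 4 -> FAULT, frames=[3,4] (faults so far: 2)
  step 2: ref 6 -> FAULT, evict 3, frames=[6,4] (faults so far: 3)
  step 3: ref 6 -> HIT, frames=[6,4] (faults so far: 3)
  step 4: ref 2 -> FAULT, evict 6, frames=[2,4] (faults so far: 4)
  step 5: ref 5 -> FAULT, evict 2, frames=[5,4] (faults so far: 5)
  step 6: ref 5 -> HIT, frames=[5,4] (faults so far: 5)
  step 7: ref 4 -> HIT, frames=[5,4] (faults so far: 5)
  step 8: ref 5 -> HIT, frames=[5,4] (faults so far: 5)
  step 9: ref 4 -> HIT, frames=[5,4] (faults so far: 5)
  step 10: ref 4 -> HIT, frames=[5,4] (faults so far: 5)
  Optimal total faults: 5

Answer: 6 6 5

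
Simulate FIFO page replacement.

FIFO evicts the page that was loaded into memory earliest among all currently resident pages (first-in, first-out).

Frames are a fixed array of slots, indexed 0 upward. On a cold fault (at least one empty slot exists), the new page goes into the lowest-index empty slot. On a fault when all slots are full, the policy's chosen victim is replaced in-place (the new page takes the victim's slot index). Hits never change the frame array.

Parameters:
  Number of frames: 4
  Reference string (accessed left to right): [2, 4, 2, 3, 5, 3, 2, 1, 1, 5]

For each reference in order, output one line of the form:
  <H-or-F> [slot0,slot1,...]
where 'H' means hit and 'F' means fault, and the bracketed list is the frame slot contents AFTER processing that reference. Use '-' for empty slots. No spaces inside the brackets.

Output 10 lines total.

F [2,-,-,-]
F [2,4,-,-]
H [2,4,-,-]
F [2,4,3,-]
F [2,4,3,5]
H [2,4,3,5]
H [2,4,3,5]
F [1,4,3,5]
H [1,4,3,5]
H [1,4,3,5]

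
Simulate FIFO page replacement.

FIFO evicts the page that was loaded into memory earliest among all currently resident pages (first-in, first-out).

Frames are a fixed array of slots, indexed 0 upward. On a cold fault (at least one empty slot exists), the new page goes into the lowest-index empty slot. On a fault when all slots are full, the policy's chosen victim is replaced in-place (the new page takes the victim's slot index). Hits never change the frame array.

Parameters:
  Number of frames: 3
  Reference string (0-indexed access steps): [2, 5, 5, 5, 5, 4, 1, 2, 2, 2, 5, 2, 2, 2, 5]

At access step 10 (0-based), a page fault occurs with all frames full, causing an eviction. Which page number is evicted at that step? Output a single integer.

Answer: 4

Derivation:
Step 0: ref 2 -> FAULT, frames=[2,-,-]
Step 1: ref 5 -> FAULT, frames=[2,5,-]
Step 2: ref 5 -> HIT, frames=[2,5,-]
Step 3: ref 5 -> HIT, frames=[2,5,-]
Step 4: ref 5 -> HIT, frames=[2,5,-]
Step 5: ref 4 -> FAULT, frames=[2,5,4]
Step 6: ref 1 -> FAULT, evict 2, frames=[1,5,4]
Step 7: ref 2 -> FAULT, evict 5, frames=[1,2,4]
Step 8: ref 2 -> HIT, frames=[1,2,4]
Step 9: ref 2 -> HIT, frames=[1,2,4]
Step 10: ref 5 -> FAULT, evict 4, frames=[1,2,5]
At step 10: evicted page 4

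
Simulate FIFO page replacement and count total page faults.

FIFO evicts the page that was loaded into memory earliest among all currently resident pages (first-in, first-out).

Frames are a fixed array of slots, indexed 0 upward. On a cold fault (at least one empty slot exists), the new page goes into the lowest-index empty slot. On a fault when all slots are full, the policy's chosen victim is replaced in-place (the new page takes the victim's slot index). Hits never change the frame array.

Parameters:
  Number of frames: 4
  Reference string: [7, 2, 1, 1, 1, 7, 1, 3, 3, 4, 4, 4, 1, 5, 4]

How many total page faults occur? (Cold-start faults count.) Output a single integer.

Step 0: ref 7 → FAULT, frames=[7,-,-,-]
Step 1: ref 2 → FAULT, frames=[7,2,-,-]
Step 2: ref 1 → FAULT, frames=[7,2,1,-]
Step 3: ref 1 → HIT, frames=[7,2,1,-]
Step 4: ref 1 → HIT, frames=[7,2,1,-]
Step 5: ref 7 → HIT, frames=[7,2,1,-]
Step 6: ref 1 → HIT, frames=[7,2,1,-]
Step 7: ref 3 → FAULT, frames=[7,2,1,3]
Step 8: ref 3 → HIT, frames=[7,2,1,3]
Step 9: ref 4 → FAULT (evict 7), frames=[4,2,1,3]
Step 10: ref 4 → HIT, frames=[4,2,1,3]
Step 11: ref 4 → HIT, frames=[4,2,1,3]
Step 12: ref 1 → HIT, frames=[4,2,1,3]
Step 13: ref 5 → FAULT (evict 2), frames=[4,5,1,3]
Step 14: ref 4 → HIT, frames=[4,5,1,3]
Total faults: 6

Answer: 6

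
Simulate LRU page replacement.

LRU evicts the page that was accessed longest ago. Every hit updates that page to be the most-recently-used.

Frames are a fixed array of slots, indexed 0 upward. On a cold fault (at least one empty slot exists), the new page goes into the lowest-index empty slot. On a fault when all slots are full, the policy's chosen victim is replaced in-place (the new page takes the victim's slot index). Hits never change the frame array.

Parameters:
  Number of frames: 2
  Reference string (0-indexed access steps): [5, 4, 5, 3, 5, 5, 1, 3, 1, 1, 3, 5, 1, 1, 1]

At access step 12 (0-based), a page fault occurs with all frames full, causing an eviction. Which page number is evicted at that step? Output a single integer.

Step 0: ref 5 -> FAULT, frames=[5,-]
Step 1: ref 4 -> FAULT, frames=[5,4]
Step 2: ref 5 -> HIT, frames=[5,4]
Step 3: ref 3 -> FAULT, evict 4, frames=[5,3]
Step 4: ref 5 -> HIT, frames=[5,3]
Step 5: ref 5 -> HIT, frames=[5,3]
Step 6: ref 1 -> FAULT, evict 3, frames=[5,1]
Step 7: ref 3 -> FAULT, evict 5, frames=[3,1]
Step 8: ref 1 -> HIT, frames=[3,1]
Step 9: ref 1 -> HIT, frames=[3,1]
Step 10: ref 3 -> HIT, frames=[3,1]
Step 11: ref 5 -> FAULT, evict 1, frames=[3,5]
Step 12: ref 1 -> FAULT, evict 3, frames=[1,5]
At step 12: evicted page 3

Answer: 3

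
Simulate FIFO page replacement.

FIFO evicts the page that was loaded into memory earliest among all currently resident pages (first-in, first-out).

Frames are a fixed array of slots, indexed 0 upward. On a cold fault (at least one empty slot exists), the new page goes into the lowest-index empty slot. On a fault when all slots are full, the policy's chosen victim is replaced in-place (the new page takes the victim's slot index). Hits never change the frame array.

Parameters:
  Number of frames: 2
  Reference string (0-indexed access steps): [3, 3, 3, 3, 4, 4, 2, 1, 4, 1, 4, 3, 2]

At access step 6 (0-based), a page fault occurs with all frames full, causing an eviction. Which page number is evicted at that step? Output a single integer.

Answer: 3

Derivation:
Step 0: ref 3 -> FAULT, frames=[3,-]
Step 1: ref 3 -> HIT, frames=[3,-]
Step 2: ref 3 -> HIT, frames=[3,-]
Step 3: ref 3 -> HIT, frames=[3,-]
Step 4: ref 4 -> FAULT, frames=[3,4]
Step 5: ref 4 -> HIT, frames=[3,4]
Step 6: ref 2 -> FAULT, evict 3, frames=[2,4]
At step 6: evicted page 3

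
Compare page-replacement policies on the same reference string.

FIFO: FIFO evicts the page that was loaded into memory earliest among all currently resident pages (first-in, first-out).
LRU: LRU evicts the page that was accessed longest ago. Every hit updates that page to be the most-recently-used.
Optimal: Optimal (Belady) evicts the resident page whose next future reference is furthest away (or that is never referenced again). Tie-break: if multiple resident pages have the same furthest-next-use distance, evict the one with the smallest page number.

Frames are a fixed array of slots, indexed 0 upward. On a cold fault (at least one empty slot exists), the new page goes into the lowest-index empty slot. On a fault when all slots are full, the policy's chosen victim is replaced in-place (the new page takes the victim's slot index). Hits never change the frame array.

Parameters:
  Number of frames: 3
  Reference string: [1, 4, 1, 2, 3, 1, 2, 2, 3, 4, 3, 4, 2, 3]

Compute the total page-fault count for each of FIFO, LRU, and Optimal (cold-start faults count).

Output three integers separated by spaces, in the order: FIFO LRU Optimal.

--- FIFO ---
  step 0: ref 1 -> FAULT, frames=[1,-,-] (faults so far: 1)
  step 1: ref 4 -> FAULT, frames=[1,4,-] (faults so far: 2)
  step 2: ref 1 -> HIT, frames=[1,4,-] (faults so far: 2)
  step 3: ref 2 -> FAULT, frames=[1,4,2] (faults so far: 3)
  step 4: ref 3 -> FAULT, evict 1, frames=[3,4,2] (faults so far: 4)
  step 5: ref 1 -> FAULT, evict 4, frames=[3,1,2] (faults so far: 5)
  step 6: ref 2 -> HIT, frames=[3,1,2] (faults so far: 5)
  step 7: ref 2 -> HIT, frames=[3,1,2] (faults so far: 5)
  step 8: ref 3 -> HIT, frames=[3,1,2] (faults so far: 5)
  step 9: ref 4 -> FAULT, evict 2, frames=[3,1,4] (faults so far: 6)
  step 10: ref 3 -> HIT, frames=[3,1,4] (faults so far: 6)
  step 11: ref 4 -> HIT, frames=[3,1,4] (faults so far: 6)
  step 12: ref 2 -> FAULT, evict 3, frames=[2,1,4] (faults so far: 7)
  step 13: ref 3 -> FAULT, evict 1, frames=[2,3,4] (faults so far: 8)
  FIFO total faults: 8
--- LRU ---
  step 0: ref 1 -> FAULT, frames=[1,-,-] (faults so far: 1)
  step 1: ref 4 -> FAULT, frames=[1,4,-] (faults so far: 2)
  step 2: ref 1 -> HIT, frames=[1,4,-] (faults so far: 2)
  step 3: ref 2 -> FAULT, frames=[1,4,2] (faults so far: 3)
  step 4: ref 3 -> FAULT, evict 4, frames=[1,3,2] (faults so far: 4)
  step 5: ref 1 -> HIT, frames=[1,3,2] (faults so far: 4)
  step 6: ref 2 -> HIT, frames=[1,3,2] (faults so far: 4)
  step 7: ref 2 -> HIT, frames=[1,3,2] (faults so far: 4)
  step 8: ref 3 -> HIT, frames=[1,3,2] (faults so far: 4)
  step 9: ref 4 -> FAULT, evict 1, frames=[4,3,2] (faults so far: 5)
  step 10: ref 3 -> HIT, frames=[4,3,2] (faults so far: 5)
  step 11: ref 4 -> HIT, frames=[4,3,2] (faults so far: 5)
  step 12: ref 2 -> HIT, frames=[4,3,2] (faults so far: 5)
  step 13: ref 3 -> HIT, frames=[4,3,2] (faults so far: 5)
  LRU total faults: 5
--- Optimal ---
  step 0: ref 1 -> FAULT, frames=[1,-,-] (faults so far: 1)
  step 1: ref 4 -> FAULT, frames=[1,4,-] (faults so far: 2)
  step 2: ref 1 -> HIT, frames=[1,4,-] (faults so far: 2)
  step 3: ref 2 -> FAULT, frames=[1,4,2] (faults so far: 3)
  step 4: ref 3 -> FAULT, evict 4, frames=[1,3,2] (faults so far: 4)
  step 5: ref 1 -> HIT, frames=[1,3,2] (faults so far: 4)
  step 6: ref 2 -> HIT, frames=[1,3,2] (faults so far: 4)
  step 7: ref 2 -> HIT, frames=[1,3,2] (faults so far: 4)
  step 8: ref 3 -> HIT, frames=[1,3,2] (faults so far: 4)
  step 9: ref 4 -> FAULT, evict 1, frames=[4,3,2] (faults so far: 5)
  step 10: ref 3 -> HIT, frames=[4,3,2] (faults so far: 5)
  step 11: ref 4 -> HIT, frames=[4,3,2] (faults so far: 5)
  step 12: ref 2 -> HIT, frames=[4,3,2] (faults so far: 5)
  step 13: ref 3 -> HIT, frames=[4,3,2] (faults so far: 5)
  Optimal total faults: 5

Answer: 8 5 5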